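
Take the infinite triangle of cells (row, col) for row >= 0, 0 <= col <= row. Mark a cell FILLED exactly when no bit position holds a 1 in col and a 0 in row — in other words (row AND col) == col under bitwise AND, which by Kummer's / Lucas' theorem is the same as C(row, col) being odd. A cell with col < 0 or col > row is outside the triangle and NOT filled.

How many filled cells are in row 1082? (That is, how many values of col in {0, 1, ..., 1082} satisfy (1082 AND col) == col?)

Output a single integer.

Answer: 32

Derivation:
1082 in binary = 10000111010
popcount(1082) = number of 1-bits in 10000111010 = 5
A col c satisfies (1082 AND c) == c iff every set bit of c is also set in 1082; each of the 5 set bits of 1082 can independently be on or off in c.
count = 2^5 = 32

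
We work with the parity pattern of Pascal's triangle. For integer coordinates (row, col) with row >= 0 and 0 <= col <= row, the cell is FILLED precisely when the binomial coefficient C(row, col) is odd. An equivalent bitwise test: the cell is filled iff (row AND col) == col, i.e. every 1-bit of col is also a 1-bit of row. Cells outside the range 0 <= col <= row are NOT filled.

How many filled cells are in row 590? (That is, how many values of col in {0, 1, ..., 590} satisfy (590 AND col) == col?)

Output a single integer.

590 in binary = 1001001110
popcount(590) = number of 1-bits in 1001001110 = 5
A col c satisfies (590 AND c) == c iff every set bit of c is also set in 590; each of the 5 set bits of 590 can independently be on or off in c.
count = 2^5 = 32

Answer: 32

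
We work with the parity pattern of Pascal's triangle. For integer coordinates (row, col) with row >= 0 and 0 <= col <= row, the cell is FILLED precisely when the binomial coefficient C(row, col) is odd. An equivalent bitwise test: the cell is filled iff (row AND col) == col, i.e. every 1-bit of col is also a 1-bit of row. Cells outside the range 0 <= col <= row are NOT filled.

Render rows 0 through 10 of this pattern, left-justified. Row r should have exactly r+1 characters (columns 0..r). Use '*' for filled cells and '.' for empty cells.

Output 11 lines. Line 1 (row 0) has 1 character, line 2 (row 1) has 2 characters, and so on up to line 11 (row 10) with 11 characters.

Answer: *
**
*.*
****
*...*
**..**
*.*.*.*
********
*.......*
**......**
*.*.....*.*

Derivation:
r0=0: *
r1=1: **
r2=10: *.*
r3=11: ****
r4=100: *...*
r5=101: **..**
r6=110: *.*.*.*
r7=111: ********
r8=1000: *.......*
r9=1001: **......**
r10=1010: *.*.....*.*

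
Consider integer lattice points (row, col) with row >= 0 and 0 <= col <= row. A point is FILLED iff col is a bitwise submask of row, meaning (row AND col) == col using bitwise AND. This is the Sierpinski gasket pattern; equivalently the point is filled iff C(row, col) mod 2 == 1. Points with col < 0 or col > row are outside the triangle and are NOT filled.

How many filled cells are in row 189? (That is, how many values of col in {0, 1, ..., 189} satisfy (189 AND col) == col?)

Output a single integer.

Answer: 64

Derivation:
189 in binary = 10111101
popcount(189) = number of 1-bits in 10111101 = 6
A col c satisfies (189 AND c) == c iff every set bit of c is also set in 189; each of the 6 set bits of 189 can independently be on or off in c.
count = 2^6 = 64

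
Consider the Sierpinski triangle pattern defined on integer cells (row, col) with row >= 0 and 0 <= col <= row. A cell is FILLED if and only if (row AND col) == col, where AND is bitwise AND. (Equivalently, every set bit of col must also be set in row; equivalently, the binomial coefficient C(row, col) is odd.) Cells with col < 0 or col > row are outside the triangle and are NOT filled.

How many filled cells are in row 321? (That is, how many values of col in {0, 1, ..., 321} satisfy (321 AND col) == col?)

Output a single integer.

321 in binary = 101000001
popcount(321) = number of 1-bits in 101000001 = 3
A col c satisfies (321 AND c) == c iff every set bit of c is also set in 321; each of the 3 set bits of 321 can independently be on or off in c.
count = 2^3 = 8

Answer: 8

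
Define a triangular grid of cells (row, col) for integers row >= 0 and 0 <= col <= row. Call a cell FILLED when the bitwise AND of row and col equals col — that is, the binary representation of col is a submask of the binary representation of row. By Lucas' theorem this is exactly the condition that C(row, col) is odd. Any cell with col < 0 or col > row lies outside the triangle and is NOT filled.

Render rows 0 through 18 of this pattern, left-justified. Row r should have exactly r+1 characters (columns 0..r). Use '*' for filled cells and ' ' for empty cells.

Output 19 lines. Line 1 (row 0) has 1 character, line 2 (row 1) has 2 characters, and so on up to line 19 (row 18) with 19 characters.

r0=0: *
r1=1: **
r2=10: * *
r3=11: ****
r4=100: *   *
r5=101: **  **
r6=110: * * * *
r7=111: ********
r8=1000: *       *
r9=1001: **      **
r10=1010: * *     * *
r11=1011: ****    ****
r12=1100: *   *   *   *
r13=1101: **  **  **  **
r14=1110: * * * * * * * *
r15=1111: ****************
r16=10000: *               *
r17=10001: **              **
r18=10010: * *             * *

Answer: *
**
* *
****
*   *
**  **
* * * *
********
*       *
**      **
* *     * *
****    ****
*   *   *   *
**  **  **  **
* * * * * * * *
****************
*               *
**              **
* *             * *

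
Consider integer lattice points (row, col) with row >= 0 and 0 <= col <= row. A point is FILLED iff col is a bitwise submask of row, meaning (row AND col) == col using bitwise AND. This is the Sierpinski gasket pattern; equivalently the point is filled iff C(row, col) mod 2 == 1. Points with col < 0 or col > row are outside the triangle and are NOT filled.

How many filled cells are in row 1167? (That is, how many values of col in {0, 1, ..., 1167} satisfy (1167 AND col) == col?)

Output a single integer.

Answer: 64

Derivation:
1167 in binary = 10010001111
popcount(1167) = number of 1-bits in 10010001111 = 6
A col c satisfies (1167 AND c) == c iff every set bit of c is also set in 1167; each of the 6 set bits of 1167 can independently be on or off in c.
count = 2^6 = 64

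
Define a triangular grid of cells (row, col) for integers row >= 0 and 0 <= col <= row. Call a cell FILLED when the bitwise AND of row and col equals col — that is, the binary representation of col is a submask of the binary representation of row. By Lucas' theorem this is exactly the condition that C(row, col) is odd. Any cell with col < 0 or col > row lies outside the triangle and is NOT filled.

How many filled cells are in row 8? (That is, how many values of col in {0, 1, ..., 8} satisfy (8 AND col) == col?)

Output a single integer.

Answer: 2

Derivation:
8 in binary = 1000
popcount(8) = number of 1-bits in 1000 = 1
A col c satisfies (8 AND c) == c iff every set bit of c is also set in 8; each of the 1 set bits of 8 can independently be on or off in c.
count = 2^1 = 2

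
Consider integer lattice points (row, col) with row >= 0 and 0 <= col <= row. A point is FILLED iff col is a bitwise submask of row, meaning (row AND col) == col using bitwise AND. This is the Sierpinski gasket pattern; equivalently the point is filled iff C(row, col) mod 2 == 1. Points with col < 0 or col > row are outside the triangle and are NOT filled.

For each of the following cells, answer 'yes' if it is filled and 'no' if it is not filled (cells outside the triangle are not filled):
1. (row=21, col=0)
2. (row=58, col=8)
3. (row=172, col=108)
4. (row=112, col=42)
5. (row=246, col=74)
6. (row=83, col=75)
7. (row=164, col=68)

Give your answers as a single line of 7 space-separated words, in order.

Answer: yes yes no no no no no

Derivation:
(21,0): row=0b10101, col=0b0, row AND col = 0b0 = 0; 0 == 0 -> filled
(58,8): row=0b111010, col=0b1000, row AND col = 0b1000 = 8; 8 == 8 -> filled
(172,108): row=0b10101100, col=0b1101100, row AND col = 0b101100 = 44; 44 != 108 -> empty
(112,42): row=0b1110000, col=0b101010, row AND col = 0b100000 = 32; 32 != 42 -> empty
(246,74): row=0b11110110, col=0b1001010, row AND col = 0b1000010 = 66; 66 != 74 -> empty
(83,75): row=0b1010011, col=0b1001011, row AND col = 0b1000011 = 67; 67 != 75 -> empty
(164,68): row=0b10100100, col=0b1000100, row AND col = 0b100 = 4; 4 != 68 -> empty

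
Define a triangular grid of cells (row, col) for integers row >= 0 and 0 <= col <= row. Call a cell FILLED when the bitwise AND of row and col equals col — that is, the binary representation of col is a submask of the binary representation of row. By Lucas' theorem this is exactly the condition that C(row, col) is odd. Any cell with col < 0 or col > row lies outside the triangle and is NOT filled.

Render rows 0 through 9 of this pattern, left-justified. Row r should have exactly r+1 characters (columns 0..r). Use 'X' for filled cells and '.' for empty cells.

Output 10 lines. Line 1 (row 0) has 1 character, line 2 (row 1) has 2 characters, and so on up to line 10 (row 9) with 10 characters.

r0=0: X
r1=1: XX
r2=10: X.X
r3=11: XXXX
r4=100: X...X
r5=101: XX..XX
r6=110: X.X.X.X
r7=111: XXXXXXXX
r8=1000: X.......X
r9=1001: XX......XX

Answer: X
XX
X.X
XXXX
X...X
XX..XX
X.X.X.X
XXXXXXXX
X.......X
XX......XX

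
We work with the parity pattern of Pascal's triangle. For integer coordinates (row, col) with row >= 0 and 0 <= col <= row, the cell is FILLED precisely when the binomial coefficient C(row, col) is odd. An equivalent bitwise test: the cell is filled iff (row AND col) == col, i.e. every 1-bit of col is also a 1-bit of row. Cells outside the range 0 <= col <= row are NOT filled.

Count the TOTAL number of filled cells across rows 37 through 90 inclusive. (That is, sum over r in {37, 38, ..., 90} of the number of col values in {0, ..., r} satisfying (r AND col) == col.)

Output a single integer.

r37=100101 pc3: +8 =8
r38=100110 pc3: +8 =16
r39=100111 pc4: +16 =32
r40=101000 pc2: +4 =36
r41=101001 pc3: +8 =44
r42=101010 pc3: +8 =52
r43=101011 pc4: +16 =68
r44=101100 pc3: +8 =76
r45=101101 pc4: +16 =92
r46=101110 pc4: +16 =108
r47=101111 pc5: +32 =140
r48=110000 pc2: +4 =144
r49=110001 pc3: +8 =152
r50=110010 pc3: +8 =160
r51=110011 pc4: +16 =176
r52=110100 pc3: +8 =184
r53=110101 pc4: +16 =200
r54=110110 pc4: +16 =216
r55=110111 pc5: +32 =248
r56=111000 pc3: +8 =256
r57=111001 pc4: +16 =272
r58=111010 pc4: +16 =288
r59=111011 pc5: +32 =320
r60=111100 pc4: +16 =336
r61=111101 pc5: +32 =368
r62=111110 pc5: +32 =400
r63=111111 pc6: +64 =464
r64=1000000 pc1: +2 =466
r65=1000001 pc2: +4 =470
r66=1000010 pc2: +4 =474
r67=1000011 pc3: +8 =482
r68=1000100 pc2: +4 =486
r69=1000101 pc3: +8 =494
r70=1000110 pc3: +8 =502
r71=1000111 pc4: +16 =518
r72=1001000 pc2: +4 =522
r73=1001001 pc3: +8 =530
r74=1001010 pc3: +8 =538
r75=1001011 pc4: +16 =554
r76=1001100 pc3: +8 =562
r77=1001101 pc4: +16 =578
r78=1001110 pc4: +16 =594
r79=1001111 pc5: +32 =626
r80=1010000 pc2: +4 =630
r81=1010001 pc3: +8 =638
r82=1010010 pc3: +8 =646
r83=1010011 pc4: +16 =662
r84=1010100 pc3: +8 =670
r85=1010101 pc4: +16 =686
r86=1010110 pc4: +16 =702
r87=1010111 pc5: +32 =734
r88=1011000 pc3: +8 =742
r89=1011001 pc4: +16 =758
r90=1011010 pc4: +16 =774

Answer: 774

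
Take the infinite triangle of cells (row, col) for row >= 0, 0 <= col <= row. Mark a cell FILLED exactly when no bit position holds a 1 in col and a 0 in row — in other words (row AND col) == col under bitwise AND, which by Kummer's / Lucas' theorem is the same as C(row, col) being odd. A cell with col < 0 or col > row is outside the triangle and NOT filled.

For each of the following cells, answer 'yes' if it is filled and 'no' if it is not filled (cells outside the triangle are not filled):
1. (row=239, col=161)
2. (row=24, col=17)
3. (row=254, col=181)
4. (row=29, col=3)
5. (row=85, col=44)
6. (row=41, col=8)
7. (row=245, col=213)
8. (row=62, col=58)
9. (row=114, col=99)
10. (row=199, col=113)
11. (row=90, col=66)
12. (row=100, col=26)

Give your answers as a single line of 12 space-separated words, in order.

(239,161): row=0b11101111, col=0b10100001, row AND col = 0b10100001 = 161; 161 == 161 -> filled
(24,17): row=0b11000, col=0b10001, row AND col = 0b10000 = 16; 16 != 17 -> empty
(254,181): row=0b11111110, col=0b10110101, row AND col = 0b10110100 = 180; 180 != 181 -> empty
(29,3): row=0b11101, col=0b11, row AND col = 0b1 = 1; 1 != 3 -> empty
(85,44): row=0b1010101, col=0b101100, row AND col = 0b100 = 4; 4 != 44 -> empty
(41,8): row=0b101001, col=0b1000, row AND col = 0b1000 = 8; 8 == 8 -> filled
(245,213): row=0b11110101, col=0b11010101, row AND col = 0b11010101 = 213; 213 == 213 -> filled
(62,58): row=0b111110, col=0b111010, row AND col = 0b111010 = 58; 58 == 58 -> filled
(114,99): row=0b1110010, col=0b1100011, row AND col = 0b1100010 = 98; 98 != 99 -> empty
(199,113): row=0b11000111, col=0b1110001, row AND col = 0b1000001 = 65; 65 != 113 -> empty
(90,66): row=0b1011010, col=0b1000010, row AND col = 0b1000010 = 66; 66 == 66 -> filled
(100,26): row=0b1100100, col=0b11010, row AND col = 0b0 = 0; 0 != 26 -> empty

Answer: yes no no no no yes yes yes no no yes no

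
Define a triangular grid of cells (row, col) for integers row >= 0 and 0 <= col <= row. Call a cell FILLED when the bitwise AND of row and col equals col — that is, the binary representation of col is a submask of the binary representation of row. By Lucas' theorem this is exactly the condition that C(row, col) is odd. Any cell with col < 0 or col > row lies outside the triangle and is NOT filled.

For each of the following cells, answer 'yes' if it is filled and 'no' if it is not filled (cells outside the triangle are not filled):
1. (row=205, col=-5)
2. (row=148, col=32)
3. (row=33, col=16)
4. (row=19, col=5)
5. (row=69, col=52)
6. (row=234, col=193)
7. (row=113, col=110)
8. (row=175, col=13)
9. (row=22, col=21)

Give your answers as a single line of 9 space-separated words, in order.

Answer: no no no no no no no yes no

Derivation:
(205,-5): col outside [0, 205] -> not filled
(148,32): row=0b10010100, col=0b100000, row AND col = 0b0 = 0; 0 != 32 -> empty
(33,16): row=0b100001, col=0b10000, row AND col = 0b0 = 0; 0 != 16 -> empty
(19,5): row=0b10011, col=0b101, row AND col = 0b1 = 1; 1 != 5 -> empty
(69,52): row=0b1000101, col=0b110100, row AND col = 0b100 = 4; 4 != 52 -> empty
(234,193): row=0b11101010, col=0b11000001, row AND col = 0b11000000 = 192; 192 != 193 -> empty
(113,110): row=0b1110001, col=0b1101110, row AND col = 0b1100000 = 96; 96 != 110 -> empty
(175,13): row=0b10101111, col=0b1101, row AND col = 0b1101 = 13; 13 == 13 -> filled
(22,21): row=0b10110, col=0b10101, row AND col = 0b10100 = 20; 20 != 21 -> empty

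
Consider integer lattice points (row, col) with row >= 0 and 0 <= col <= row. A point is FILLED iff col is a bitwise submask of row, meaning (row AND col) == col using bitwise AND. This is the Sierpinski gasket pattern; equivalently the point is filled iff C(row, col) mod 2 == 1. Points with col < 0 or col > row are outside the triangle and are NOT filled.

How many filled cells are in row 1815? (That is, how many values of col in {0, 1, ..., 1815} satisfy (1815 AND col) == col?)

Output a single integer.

Answer: 128

Derivation:
1815 in binary = 11100010111
popcount(1815) = number of 1-bits in 11100010111 = 7
A col c satisfies (1815 AND c) == c iff every set bit of c is also set in 1815; each of the 7 set bits of 1815 can independently be on or off in c.
count = 2^7 = 128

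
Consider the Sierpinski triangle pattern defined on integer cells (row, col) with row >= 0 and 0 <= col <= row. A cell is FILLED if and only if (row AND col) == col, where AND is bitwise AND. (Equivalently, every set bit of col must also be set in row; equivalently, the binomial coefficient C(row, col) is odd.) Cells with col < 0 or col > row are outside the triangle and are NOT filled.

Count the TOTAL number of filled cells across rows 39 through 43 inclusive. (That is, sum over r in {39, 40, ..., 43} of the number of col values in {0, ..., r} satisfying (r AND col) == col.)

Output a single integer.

Answer: 52

Derivation:
r39=100111 pc4: +16 =16
r40=101000 pc2: +4 =20
r41=101001 pc3: +8 =28
r42=101010 pc3: +8 =36
r43=101011 pc4: +16 =52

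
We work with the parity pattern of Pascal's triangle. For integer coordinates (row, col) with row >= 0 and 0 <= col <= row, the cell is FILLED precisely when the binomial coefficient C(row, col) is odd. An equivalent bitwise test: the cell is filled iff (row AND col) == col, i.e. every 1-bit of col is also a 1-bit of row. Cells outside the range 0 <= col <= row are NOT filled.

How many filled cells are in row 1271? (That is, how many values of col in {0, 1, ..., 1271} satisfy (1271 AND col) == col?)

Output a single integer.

Answer: 256

Derivation:
1271 in binary = 10011110111
popcount(1271) = number of 1-bits in 10011110111 = 8
A col c satisfies (1271 AND c) == c iff every set bit of c is also set in 1271; each of the 8 set bits of 1271 can independently be on or off in c.
count = 2^8 = 256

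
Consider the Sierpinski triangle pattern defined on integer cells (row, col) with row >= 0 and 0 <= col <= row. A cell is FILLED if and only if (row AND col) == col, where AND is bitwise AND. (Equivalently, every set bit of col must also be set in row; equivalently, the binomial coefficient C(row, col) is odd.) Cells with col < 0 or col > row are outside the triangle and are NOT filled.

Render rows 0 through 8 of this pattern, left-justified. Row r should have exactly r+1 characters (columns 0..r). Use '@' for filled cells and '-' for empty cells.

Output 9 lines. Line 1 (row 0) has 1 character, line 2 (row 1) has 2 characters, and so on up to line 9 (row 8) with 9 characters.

r0=0: @
r1=1: @@
r2=10: @-@
r3=11: @@@@
r4=100: @---@
r5=101: @@--@@
r6=110: @-@-@-@
r7=111: @@@@@@@@
r8=1000: @-------@

Answer: @
@@
@-@
@@@@
@---@
@@--@@
@-@-@-@
@@@@@@@@
@-------@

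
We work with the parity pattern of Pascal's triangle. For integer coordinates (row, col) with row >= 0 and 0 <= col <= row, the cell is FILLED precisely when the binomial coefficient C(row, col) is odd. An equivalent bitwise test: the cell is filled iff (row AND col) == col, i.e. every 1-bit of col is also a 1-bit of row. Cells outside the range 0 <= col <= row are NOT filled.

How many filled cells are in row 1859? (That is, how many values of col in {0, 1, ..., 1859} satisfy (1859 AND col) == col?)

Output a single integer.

Answer: 64

Derivation:
1859 in binary = 11101000011
popcount(1859) = number of 1-bits in 11101000011 = 6
A col c satisfies (1859 AND c) == c iff every set bit of c is also set in 1859; each of the 6 set bits of 1859 can independently be on or off in c.
count = 2^6 = 64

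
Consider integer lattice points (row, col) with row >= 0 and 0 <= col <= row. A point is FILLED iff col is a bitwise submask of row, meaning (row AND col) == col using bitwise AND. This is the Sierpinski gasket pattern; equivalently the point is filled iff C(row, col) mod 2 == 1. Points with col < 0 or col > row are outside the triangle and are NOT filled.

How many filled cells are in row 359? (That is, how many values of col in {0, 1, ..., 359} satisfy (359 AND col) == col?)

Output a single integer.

Answer: 64

Derivation:
359 in binary = 101100111
popcount(359) = number of 1-bits in 101100111 = 6
A col c satisfies (359 AND c) == c iff every set bit of c is also set in 359; each of the 6 set bits of 359 can independently be on or off in c.
count = 2^6 = 64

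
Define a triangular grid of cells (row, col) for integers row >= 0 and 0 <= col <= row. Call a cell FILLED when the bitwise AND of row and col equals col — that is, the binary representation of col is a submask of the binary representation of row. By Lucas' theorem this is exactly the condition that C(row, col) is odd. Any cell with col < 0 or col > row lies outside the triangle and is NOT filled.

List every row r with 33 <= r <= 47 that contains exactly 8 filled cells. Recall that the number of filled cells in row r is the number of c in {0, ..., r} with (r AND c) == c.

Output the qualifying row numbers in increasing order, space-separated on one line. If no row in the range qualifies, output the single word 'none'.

Row r has 2^popcount(r) filled cells, so we need popcount(r) = log2(8) = 3.
Scan r = 33..47 and keep those with exactly 3 one-bits:
r=33=100001 popcount=2 -> skip
r=34=100010 popcount=2 -> skip
r=35=100011 popcount=3 -> KEEP
r=36=100100 popcount=2 -> skip
r=37=100101 popcount=3 -> KEEP
r=38=100110 popcount=3 -> KEEP
r=39=100111 popcount=4 -> skip
r=40=101000 popcount=2 -> skip
r=41=101001 popcount=3 -> KEEP
r=42=101010 popcount=3 -> KEEP
r=43=101011 popcount=4 -> skip
r=44=101100 popcount=3 -> KEEP
r=45=101101 popcount=4 -> skip
r=46=101110 popcount=4 -> skip
r=47=101111 popcount=5 -> skip
Kept rows: 35 37 38 41 42 44

Answer: 35 37 38 41 42 44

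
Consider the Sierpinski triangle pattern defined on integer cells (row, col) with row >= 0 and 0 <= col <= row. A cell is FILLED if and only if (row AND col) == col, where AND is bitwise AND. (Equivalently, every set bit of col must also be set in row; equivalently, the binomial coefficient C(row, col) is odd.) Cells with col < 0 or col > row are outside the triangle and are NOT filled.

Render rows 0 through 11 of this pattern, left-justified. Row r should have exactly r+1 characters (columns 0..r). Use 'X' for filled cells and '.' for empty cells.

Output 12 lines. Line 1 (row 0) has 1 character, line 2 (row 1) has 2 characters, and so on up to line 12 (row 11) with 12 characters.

Answer: X
XX
X.X
XXXX
X...X
XX..XX
X.X.X.X
XXXXXXXX
X.......X
XX......XX
X.X.....X.X
XXXX....XXXX

Derivation:
r0=0: X
r1=1: XX
r2=10: X.X
r3=11: XXXX
r4=100: X...X
r5=101: XX..XX
r6=110: X.X.X.X
r7=111: XXXXXXXX
r8=1000: X.......X
r9=1001: XX......XX
r10=1010: X.X.....X.X
r11=1011: XXXX....XXXX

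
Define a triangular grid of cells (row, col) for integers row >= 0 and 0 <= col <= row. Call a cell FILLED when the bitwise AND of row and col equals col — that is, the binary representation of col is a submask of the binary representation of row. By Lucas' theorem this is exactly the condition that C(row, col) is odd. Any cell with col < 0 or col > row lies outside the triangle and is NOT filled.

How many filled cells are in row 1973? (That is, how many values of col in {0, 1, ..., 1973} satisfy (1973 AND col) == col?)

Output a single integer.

Answer: 256

Derivation:
1973 in binary = 11110110101
popcount(1973) = number of 1-bits in 11110110101 = 8
A col c satisfies (1973 AND c) == c iff every set bit of c is also set in 1973; each of the 8 set bits of 1973 can independently be on or off in c.
count = 2^8 = 256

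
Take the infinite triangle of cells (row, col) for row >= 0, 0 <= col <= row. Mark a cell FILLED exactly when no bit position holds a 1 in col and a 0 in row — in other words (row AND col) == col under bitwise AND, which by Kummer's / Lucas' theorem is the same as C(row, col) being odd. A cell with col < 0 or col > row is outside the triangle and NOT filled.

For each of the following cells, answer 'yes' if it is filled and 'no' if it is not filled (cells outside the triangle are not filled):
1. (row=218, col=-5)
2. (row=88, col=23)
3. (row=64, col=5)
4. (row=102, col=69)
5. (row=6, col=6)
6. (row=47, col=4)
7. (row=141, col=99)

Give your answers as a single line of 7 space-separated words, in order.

(218,-5): col outside [0, 218] -> not filled
(88,23): row=0b1011000, col=0b10111, row AND col = 0b10000 = 16; 16 != 23 -> empty
(64,5): row=0b1000000, col=0b101, row AND col = 0b0 = 0; 0 != 5 -> empty
(102,69): row=0b1100110, col=0b1000101, row AND col = 0b1000100 = 68; 68 != 69 -> empty
(6,6): row=0b110, col=0b110, row AND col = 0b110 = 6; 6 == 6 -> filled
(47,4): row=0b101111, col=0b100, row AND col = 0b100 = 4; 4 == 4 -> filled
(141,99): row=0b10001101, col=0b1100011, row AND col = 0b1 = 1; 1 != 99 -> empty

Answer: no no no no yes yes no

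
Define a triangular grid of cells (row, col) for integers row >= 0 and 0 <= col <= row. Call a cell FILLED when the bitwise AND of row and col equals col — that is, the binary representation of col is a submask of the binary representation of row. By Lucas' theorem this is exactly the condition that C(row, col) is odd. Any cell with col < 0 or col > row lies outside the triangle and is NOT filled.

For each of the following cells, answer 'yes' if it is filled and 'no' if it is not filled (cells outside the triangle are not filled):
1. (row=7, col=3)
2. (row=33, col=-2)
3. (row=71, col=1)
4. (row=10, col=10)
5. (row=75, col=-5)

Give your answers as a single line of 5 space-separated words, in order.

(7,3): row=0b111, col=0b11, row AND col = 0b11 = 3; 3 == 3 -> filled
(33,-2): col outside [0, 33] -> not filled
(71,1): row=0b1000111, col=0b1, row AND col = 0b1 = 1; 1 == 1 -> filled
(10,10): row=0b1010, col=0b1010, row AND col = 0b1010 = 10; 10 == 10 -> filled
(75,-5): col outside [0, 75] -> not filled

Answer: yes no yes yes no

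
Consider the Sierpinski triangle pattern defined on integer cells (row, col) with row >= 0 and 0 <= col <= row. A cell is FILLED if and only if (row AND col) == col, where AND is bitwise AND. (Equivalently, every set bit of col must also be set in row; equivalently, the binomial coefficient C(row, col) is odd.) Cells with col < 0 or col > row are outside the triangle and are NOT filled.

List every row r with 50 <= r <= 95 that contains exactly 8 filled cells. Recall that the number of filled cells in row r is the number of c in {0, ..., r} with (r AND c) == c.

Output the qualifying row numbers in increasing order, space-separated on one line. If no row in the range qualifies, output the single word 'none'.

Row r has 2^popcount(r) filled cells, so we need popcount(r) = log2(8) = 3.
Scan r = 50..95 and keep those with exactly 3 one-bits:
r=50=110010 popcount=3 -> KEEP
r=51=110011 popcount=4 -> skip
r=52=110100 popcount=3 -> KEEP
r=53=110101 popcount=4 -> skip
r=54=110110 popcount=4 -> skip
r=55=110111 popcount=5 -> skip
r=56=111000 popcount=3 -> KEEP
r=57=111001 popcount=4 -> skip
r=58=111010 popcount=4 -> skip
r=59=111011 popcount=5 -> skip
r=60=111100 popcount=4 -> skip
r=61=111101 popcount=5 -> skip
r=62=111110 popcount=5 -> skip
r=63=111111 popcount=6 -> skip
r=64=1000000 popcount=1 -> skip
r=65=1000001 popcount=2 -> skip
r=66=1000010 popcount=2 -> skip
r=67=1000011 popcount=3 -> KEEP
r=68=1000100 popcount=2 -> skip
r=69=1000101 popcount=3 -> KEEP
r=70=1000110 popcount=3 -> KEEP
r=71=1000111 popcount=4 -> skip
r=72=1001000 popcount=2 -> skip
r=73=1001001 popcount=3 -> KEEP
r=74=1001010 popcount=3 -> KEEP
r=75=1001011 popcount=4 -> skip
r=76=1001100 popcount=3 -> KEEP
r=77=1001101 popcount=4 -> skip
r=78=1001110 popcount=4 -> skip
r=79=1001111 popcount=5 -> skip
r=80=1010000 popcount=2 -> skip
r=81=1010001 popcount=3 -> KEEP
r=82=1010010 popcount=3 -> KEEP
r=83=1010011 popcount=4 -> skip
r=84=1010100 popcount=3 -> KEEP
r=85=1010101 popcount=4 -> skip
r=86=1010110 popcount=4 -> skip
r=87=1010111 popcount=5 -> skip
r=88=1011000 popcount=3 -> KEEP
r=89=1011001 popcount=4 -> skip
r=90=1011010 popcount=4 -> skip
r=91=1011011 popcount=5 -> skip
r=92=1011100 popcount=4 -> skip
r=93=1011101 popcount=5 -> skip
r=94=1011110 popcount=5 -> skip
r=95=1011111 popcount=6 -> skip
Kept rows: 50 52 56 67 69 70 73 74 76 81 82 84 88

Answer: 50 52 56 67 69 70 73 74 76 81 82 84 88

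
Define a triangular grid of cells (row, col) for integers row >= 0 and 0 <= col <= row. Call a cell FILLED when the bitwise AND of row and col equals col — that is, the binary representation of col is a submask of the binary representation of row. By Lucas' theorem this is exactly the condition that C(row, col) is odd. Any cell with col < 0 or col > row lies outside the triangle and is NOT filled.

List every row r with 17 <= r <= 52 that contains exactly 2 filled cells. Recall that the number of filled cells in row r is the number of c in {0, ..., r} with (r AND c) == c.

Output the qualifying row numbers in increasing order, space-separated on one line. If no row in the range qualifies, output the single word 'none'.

Row r has 2^popcount(r) filled cells, so we need popcount(r) = log2(2) = 1.
Scan r = 17..52 and keep those with exactly 1 one-bits:
r=17=10001 popcount=2 -> skip
r=18=10010 popcount=2 -> skip
r=19=10011 popcount=3 -> skip
r=20=10100 popcount=2 -> skip
r=21=10101 popcount=3 -> skip
r=22=10110 popcount=3 -> skip
r=23=10111 popcount=4 -> skip
r=24=11000 popcount=2 -> skip
r=25=11001 popcount=3 -> skip
r=26=11010 popcount=3 -> skip
r=27=11011 popcount=4 -> skip
r=28=11100 popcount=3 -> skip
r=29=11101 popcount=4 -> skip
r=30=11110 popcount=4 -> skip
r=31=11111 popcount=5 -> skip
r=32=100000 popcount=1 -> KEEP
r=33=100001 popcount=2 -> skip
r=34=100010 popcount=2 -> skip
r=35=100011 popcount=3 -> skip
r=36=100100 popcount=2 -> skip
r=37=100101 popcount=3 -> skip
r=38=100110 popcount=3 -> skip
r=39=100111 popcount=4 -> skip
r=40=101000 popcount=2 -> skip
r=41=101001 popcount=3 -> skip
r=42=101010 popcount=3 -> skip
r=43=101011 popcount=4 -> skip
r=44=101100 popcount=3 -> skip
r=45=101101 popcount=4 -> skip
r=46=101110 popcount=4 -> skip
r=47=101111 popcount=5 -> skip
r=48=110000 popcount=2 -> skip
r=49=110001 popcount=3 -> skip
r=50=110010 popcount=3 -> skip
r=51=110011 popcount=4 -> skip
r=52=110100 popcount=3 -> skip
Kept rows: 32

Answer: 32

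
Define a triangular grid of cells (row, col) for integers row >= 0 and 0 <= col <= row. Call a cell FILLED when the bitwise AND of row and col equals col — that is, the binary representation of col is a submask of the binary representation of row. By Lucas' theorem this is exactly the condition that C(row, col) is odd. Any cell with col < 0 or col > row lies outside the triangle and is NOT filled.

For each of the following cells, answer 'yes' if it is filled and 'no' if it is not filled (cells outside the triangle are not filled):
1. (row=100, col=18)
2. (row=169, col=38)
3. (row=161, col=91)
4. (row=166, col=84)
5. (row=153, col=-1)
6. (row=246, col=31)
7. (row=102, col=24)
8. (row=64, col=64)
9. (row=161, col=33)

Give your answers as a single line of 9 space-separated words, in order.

(100,18): row=0b1100100, col=0b10010, row AND col = 0b0 = 0; 0 != 18 -> empty
(169,38): row=0b10101001, col=0b100110, row AND col = 0b100000 = 32; 32 != 38 -> empty
(161,91): row=0b10100001, col=0b1011011, row AND col = 0b1 = 1; 1 != 91 -> empty
(166,84): row=0b10100110, col=0b1010100, row AND col = 0b100 = 4; 4 != 84 -> empty
(153,-1): col outside [0, 153] -> not filled
(246,31): row=0b11110110, col=0b11111, row AND col = 0b10110 = 22; 22 != 31 -> empty
(102,24): row=0b1100110, col=0b11000, row AND col = 0b0 = 0; 0 != 24 -> empty
(64,64): row=0b1000000, col=0b1000000, row AND col = 0b1000000 = 64; 64 == 64 -> filled
(161,33): row=0b10100001, col=0b100001, row AND col = 0b100001 = 33; 33 == 33 -> filled

Answer: no no no no no no no yes yes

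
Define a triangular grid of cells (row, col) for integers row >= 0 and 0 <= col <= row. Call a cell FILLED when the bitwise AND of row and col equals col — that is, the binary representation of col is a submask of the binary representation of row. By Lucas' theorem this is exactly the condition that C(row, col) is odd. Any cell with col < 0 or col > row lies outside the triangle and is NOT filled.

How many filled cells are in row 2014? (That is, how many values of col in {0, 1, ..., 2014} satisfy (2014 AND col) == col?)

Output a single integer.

Answer: 512

Derivation:
2014 in binary = 11111011110
popcount(2014) = number of 1-bits in 11111011110 = 9
A col c satisfies (2014 AND c) == c iff every set bit of c is also set in 2014; each of the 9 set bits of 2014 can independently be on or off in c.
count = 2^9 = 512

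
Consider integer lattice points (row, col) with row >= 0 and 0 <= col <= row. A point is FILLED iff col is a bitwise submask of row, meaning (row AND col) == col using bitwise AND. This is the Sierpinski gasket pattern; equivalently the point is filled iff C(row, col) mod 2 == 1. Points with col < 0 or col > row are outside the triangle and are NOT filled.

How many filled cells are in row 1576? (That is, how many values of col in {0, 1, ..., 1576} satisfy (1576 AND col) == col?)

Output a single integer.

1576 in binary = 11000101000
popcount(1576) = number of 1-bits in 11000101000 = 4
A col c satisfies (1576 AND c) == c iff every set bit of c is also set in 1576; each of the 4 set bits of 1576 can independently be on or off in c.
count = 2^4 = 16

Answer: 16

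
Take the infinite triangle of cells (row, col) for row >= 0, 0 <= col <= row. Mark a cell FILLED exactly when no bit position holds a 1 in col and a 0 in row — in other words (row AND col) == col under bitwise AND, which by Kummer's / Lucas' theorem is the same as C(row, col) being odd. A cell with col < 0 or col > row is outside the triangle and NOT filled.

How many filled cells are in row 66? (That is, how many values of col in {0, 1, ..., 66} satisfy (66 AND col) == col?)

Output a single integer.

Answer: 4

Derivation:
66 in binary = 1000010
popcount(66) = number of 1-bits in 1000010 = 2
A col c satisfies (66 AND c) == c iff every set bit of c is also set in 66; each of the 2 set bits of 66 can independently be on or off in c.
count = 2^2 = 4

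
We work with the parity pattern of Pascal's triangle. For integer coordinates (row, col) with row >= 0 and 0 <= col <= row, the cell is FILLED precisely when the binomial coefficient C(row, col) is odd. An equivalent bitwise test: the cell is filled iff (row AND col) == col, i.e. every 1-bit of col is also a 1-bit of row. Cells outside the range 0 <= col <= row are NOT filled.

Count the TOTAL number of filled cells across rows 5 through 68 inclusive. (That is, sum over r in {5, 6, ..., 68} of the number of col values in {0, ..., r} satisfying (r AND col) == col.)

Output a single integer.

r5=101 pc2: +4 =4
r6=110 pc2: +4 =8
r7=111 pc3: +8 =16
r8=1000 pc1: +2 =18
r9=1001 pc2: +4 =22
r10=1010 pc2: +4 =26
r11=1011 pc3: +8 =34
r12=1100 pc2: +4 =38
r13=1101 pc3: +8 =46
r14=1110 pc3: +8 =54
r15=1111 pc4: +16 =70
r16=10000 pc1: +2 =72
r17=10001 pc2: +4 =76
r18=10010 pc2: +4 =80
r19=10011 pc3: +8 =88
r20=10100 pc2: +4 =92
r21=10101 pc3: +8 =100
r22=10110 pc3: +8 =108
r23=10111 pc4: +16 =124
r24=11000 pc2: +4 =128
r25=11001 pc3: +8 =136
r26=11010 pc3: +8 =144
r27=11011 pc4: +16 =160
r28=11100 pc3: +8 =168
r29=11101 pc4: +16 =184
r30=11110 pc4: +16 =200
r31=11111 pc5: +32 =232
r32=100000 pc1: +2 =234
r33=100001 pc2: +4 =238
r34=100010 pc2: +4 =242
r35=100011 pc3: +8 =250
r36=100100 pc2: +4 =254
r37=100101 pc3: +8 =262
r38=100110 pc3: +8 =270
r39=100111 pc4: +16 =286
r40=101000 pc2: +4 =290
r41=101001 pc3: +8 =298
r42=101010 pc3: +8 =306
r43=101011 pc4: +16 =322
r44=101100 pc3: +8 =330
r45=101101 pc4: +16 =346
r46=101110 pc4: +16 =362
r47=101111 pc5: +32 =394
r48=110000 pc2: +4 =398
r49=110001 pc3: +8 =406
r50=110010 pc3: +8 =414
r51=110011 pc4: +16 =430
r52=110100 pc3: +8 =438
r53=110101 pc4: +16 =454
r54=110110 pc4: +16 =470
r55=110111 pc5: +32 =502
r56=111000 pc3: +8 =510
r57=111001 pc4: +16 =526
r58=111010 pc4: +16 =542
r59=111011 pc5: +32 =574
r60=111100 pc4: +16 =590
r61=111101 pc5: +32 =622
r62=111110 pc5: +32 =654
r63=111111 pc6: +64 =718
r64=1000000 pc1: +2 =720
r65=1000001 pc2: +4 =724
r66=1000010 pc2: +4 =728
r67=1000011 pc3: +8 =736
r68=1000100 pc2: +4 =740

Answer: 740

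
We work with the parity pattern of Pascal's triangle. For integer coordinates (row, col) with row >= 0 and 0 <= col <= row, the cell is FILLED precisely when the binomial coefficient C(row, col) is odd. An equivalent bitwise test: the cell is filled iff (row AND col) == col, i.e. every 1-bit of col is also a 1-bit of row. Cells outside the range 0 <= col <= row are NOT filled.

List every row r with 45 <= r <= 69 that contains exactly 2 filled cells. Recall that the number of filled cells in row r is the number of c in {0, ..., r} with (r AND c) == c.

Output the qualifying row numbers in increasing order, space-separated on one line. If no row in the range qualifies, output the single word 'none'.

Answer: 64

Derivation:
Row r has 2^popcount(r) filled cells, so we need popcount(r) = log2(2) = 1.
Scan r = 45..69 and keep those with exactly 1 one-bits:
r=45=101101 popcount=4 -> skip
r=46=101110 popcount=4 -> skip
r=47=101111 popcount=5 -> skip
r=48=110000 popcount=2 -> skip
r=49=110001 popcount=3 -> skip
r=50=110010 popcount=3 -> skip
r=51=110011 popcount=4 -> skip
r=52=110100 popcount=3 -> skip
r=53=110101 popcount=4 -> skip
r=54=110110 popcount=4 -> skip
r=55=110111 popcount=5 -> skip
r=56=111000 popcount=3 -> skip
r=57=111001 popcount=4 -> skip
r=58=111010 popcount=4 -> skip
r=59=111011 popcount=5 -> skip
r=60=111100 popcount=4 -> skip
r=61=111101 popcount=5 -> skip
r=62=111110 popcount=5 -> skip
r=63=111111 popcount=6 -> skip
r=64=1000000 popcount=1 -> KEEP
r=65=1000001 popcount=2 -> skip
r=66=1000010 popcount=2 -> skip
r=67=1000011 popcount=3 -> skip
r=68=1000100 popcount=2 -> skip
r=69=1000101 popcount=3 -> skip
Kept rows: 64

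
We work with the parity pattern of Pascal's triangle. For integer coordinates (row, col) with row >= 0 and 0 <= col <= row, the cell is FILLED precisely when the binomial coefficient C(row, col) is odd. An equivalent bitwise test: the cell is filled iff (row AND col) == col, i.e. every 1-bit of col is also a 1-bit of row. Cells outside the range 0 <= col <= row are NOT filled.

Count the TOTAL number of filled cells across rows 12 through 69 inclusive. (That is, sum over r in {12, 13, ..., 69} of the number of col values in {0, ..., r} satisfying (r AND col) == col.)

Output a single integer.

Answer: 714

Derivation:
r12=1100 pc2: +4 =4
r13=1101 pc3: +8 =12
r14=1110 pc3: +8 =20
r15=1111 pc4: +16 =36
r16=10000 pc1: +2 =38
r17=10001 pc2: +4 =42
r18=10010 pc2: +4 =46
r19=10011 pc3: +8 =54
r20=10100 pc2: +4 =58
r21=10101 pc3: +8 =66
r22=10110 pc3: +8 =74
r23=10111 pc4: +16 =90
r24=11000 pc2: +4 =94
r25=11001 pc3: +8 =102
r26=11010 pc3: +8 =110
r27=11011 pc4: +16 =126
r28=11100 pc3: +8 =134
r29=11101 pc4: +16 =150
r30=11110 pc4: +16 =166
r31=11111 pc5: +32 =198
r32=100000 pc1: +2 =200
r33=100001 pc2: +4 =204
r34=100010 pc2: +4 =208
r35=100011 pc3: +8 =216
r36=100100 pc2: +4 =220
r37=100101 pc3: +8 =228
r38=100110 pc3: +8 =236
r39=100111 pc4: +16 =252
r40=101000 pc2: +4 =256
r41=101001 pc3: +8 =264
r42=101010 pc3: +8 =272
r43=101011 pc4: +16 =288
r44=101100 pc3: +8 =296
r45=101101 pc4: +16 =312
r46=101110 pc4: +16 =328
r47=101111 pc5: +32 =360
r48=110000 pc2: +4 =364
r49=110001 pc3: +8 =372
r50=110010 pc3: +8 =380
r51=110011 pc4: +16 =396
r52=110100 pc3: +8 =404
r53=110101 pc4: +16 =420
r54=110110 pc4: +16 =436
r55=110111 pc5: +32 =468
r56=111000 pc3: +8 =476
r57=111001 pc4: +16 =492
r58=111010 pc4: +16 =508
r59=111011 pc5: +32 =540
r60=111100 pc4: +16 =556
r61=111101 pc5: +32 =588
r62=111110 pc5: +32 =620
r63=111111 pc6: +64 =684
r64=1000000 pc1: +2 =686
r65=1000001 pc2: +4 =690
r66=1000010 pc2: +4 =694
r67=1000011 pc3: +8 =702
r68=1000100 pc2: +4 =706
r69=1000101 pc3: +8 =714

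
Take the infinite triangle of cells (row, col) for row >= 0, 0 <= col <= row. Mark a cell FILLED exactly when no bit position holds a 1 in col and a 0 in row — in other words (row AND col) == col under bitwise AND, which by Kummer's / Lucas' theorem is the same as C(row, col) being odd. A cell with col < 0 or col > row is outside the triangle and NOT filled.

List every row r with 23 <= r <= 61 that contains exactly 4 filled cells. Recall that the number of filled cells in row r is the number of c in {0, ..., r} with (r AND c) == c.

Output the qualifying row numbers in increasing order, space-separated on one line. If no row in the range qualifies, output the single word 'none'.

Row r has 2^popcount(r) filled cells, so we need popcount(r) = log2(4) = 2.
Scan r = 23..61 and keep those with exactly 2 one-bits:
r=23=10111 popcount=4 -> skip
r=24=11000 popcount=2 -> KEEP
r=25=11001 popcount=3 -> skip
r=26=11010 popcount=3 -> skip
r=27=11011 popcount=4 -> skip
r=28=11100 popcount=3 -> skip
r=29=11101 popcount=4 -> skip
r=30=11110 popcount=4 -> skip
r=31=11111 popcount=5 -> skip
r=32=100000 popcount=1 -> skip
r=33=100001 popcount=2 -> KEEP
r=34=100010 popcount=2 -> KEEP
r=35=100011 popcount=3 -> skip
r=36=100100 popcount=2 -> KEEP
r=37=100101 popcount=3 -> skip
r=38=100110 popcount=3 -> skip
r=39=100111 popcount=4 -> skip
r=40=101000 popcount=2 -> KEEP
r=41=101001 popcount=3 -> skip
r=42=101010 popcount=3 -> skip
r=43=101011 popcount=4 -> skip
r=44=101100 popcount=3 -> skip
r=45=101101 popcount=4 -> skip
r=46=101110 popcount=4 -> skip
r=47=101111 popcount=5 -> skip
r=48=110000 popcount=2 -> KEEP
r=49=110001 popcount=3 -> skip
r=50=110010 popcount=3 -> skip
r=51=110011 popcount=4 -> skip
r=52=110100 popcount=3 -> skip
r=53=110101 popcount=4 -> skip
r=54=110110 popcount=4 -> skip
r=55=110111 popcount=5 -> skip
r=56=111000 popcount=3 -> skip
r=57=111001 popcount=4 -> skip
r=58=111010 popcount=4 -> skip
r=59=111011 popcount=5 -> skip
r=60=111100 popcount=4 -> skip
r=61=111101 popcount=5 -> skip
Kept rows: 24 33 34 36 40 48

Answer: 24 33 34 36 40 48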